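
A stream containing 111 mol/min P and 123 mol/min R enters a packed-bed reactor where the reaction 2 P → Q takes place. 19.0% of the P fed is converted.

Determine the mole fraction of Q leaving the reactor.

0.0472

P reacted = 0.19 × 111 = 21.09 mol/min; ν_P = −2, so ξ = 21.09/2 = 10.54 mol/min.
Outlet amounts (n = n₀ + ν ξ):
  P: 111 − 2(10.54) = 89.91
  Q: 0 + 1(10.54) = 10.54
  R: 123 (inert)
Total out = 223.5 mol/min; y_Q = 10.54 / 223.5 = 0.04719.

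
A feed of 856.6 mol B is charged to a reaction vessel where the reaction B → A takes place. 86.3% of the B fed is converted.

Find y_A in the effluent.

B reacted = 0.863 × 856.6 = 739.2 mol; ν_B = −1, so ξ = 739.2/1 = 739.2 mol.
Outlet amounts (n = n₀ + ν ξ):
  B: 856.6 − 1(739.2) = 117.4
  A: 0 + 1(739.2) = 739.2
Total out = 856.6 mol; y_A = 739.2 / 856.6 = 0.863.

0.863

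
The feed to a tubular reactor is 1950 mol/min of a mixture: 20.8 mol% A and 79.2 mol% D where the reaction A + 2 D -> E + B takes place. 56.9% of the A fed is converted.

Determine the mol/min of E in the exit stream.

A reacted = 0.569 × 405.6 = 230.8 mol/min; ν_A = −1, so ξ = 230.8/1 = 230.8 mol/min.
Outlet amounts (n = n₀ + ν ξ):
  A: 405.6 − 1(230.8) = 174.8
  D: 1544 − 2(230.8) = 1083
  E: 0 + 1(230.8) = 230.8
  B: 0 + 1(230.8) = 230.8

231 mol/min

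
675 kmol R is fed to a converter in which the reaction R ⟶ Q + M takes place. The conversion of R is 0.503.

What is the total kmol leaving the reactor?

1010 kmol

R reacted = 0.503 × 675 = 339.5 kmol; ν_R = −1, so ξ = 339.5/1 = 339.5 kmol.
Outlet amounts (n = n₀ + ν ξ):
  R: 675 − 1(339.5) = 335.5
  Q: 0 + 1(339.5) = 339.5
  M: 0 + 1(339.5) = 339.5
Total out = 335.5 + 339.5 + 339.5 = 1015 kmol.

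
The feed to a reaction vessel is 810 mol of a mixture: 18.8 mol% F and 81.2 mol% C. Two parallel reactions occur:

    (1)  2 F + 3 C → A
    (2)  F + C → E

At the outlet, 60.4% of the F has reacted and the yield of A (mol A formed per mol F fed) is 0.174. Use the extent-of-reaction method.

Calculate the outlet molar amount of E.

Yield of A: 1ξ₁ / 152.3 = 0.174 → ξ₁ = 26.5 mol.
Conversion of F: 2ξ₁ + 1ξ₂ = 0.604 × 152.3 = 91.98 → ξ₂ = 38.98 mol.
Outlet amounts (n = n₀ + Σ ν·ξ):
  F: 152.3 − 2(26.5) − 1(38.98) = 60.3
  C: 657.7 − 3(26.5) − 1(38.98) = 539.2
  A: 0 + 1(26.5) = 26.5
  E: 0 + 1(38.98) = 38.98

39 mol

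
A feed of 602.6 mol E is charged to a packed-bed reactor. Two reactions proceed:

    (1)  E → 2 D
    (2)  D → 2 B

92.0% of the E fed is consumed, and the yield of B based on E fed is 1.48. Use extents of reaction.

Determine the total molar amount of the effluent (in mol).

1600 mol

Conversion of E: E consumed = 1ξ₁ = 0.92 × 602.6 → ξ₁ = 554.4 mol.
Yield of B: 2ξ₂ / 602.6 = 1.48 → ξ₂ = 445.9 mol.
Outlet amounts (n = n₀ + Σ ν·ξ):
  E: 602.6 − 1(554.4) = 48.21
  D: 0 + 2(554.4) − 1(445.9) = 662.9
  B: 0 + 2(445.9) = 891.8
Total out = 48.21 + 662.9 + 891.8 = 1603 mol.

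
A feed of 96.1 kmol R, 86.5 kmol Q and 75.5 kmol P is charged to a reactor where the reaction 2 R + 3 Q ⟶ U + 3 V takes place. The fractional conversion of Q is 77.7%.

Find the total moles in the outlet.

236 kmol

Q reacted = 0.777 × 86.5 = 67.21 kmol; ν_Q = −3, so ξ = 67.21/3 = 22.4 kmol.
Outlet amounts (n = n₀ + ν ξ):
  R: 96.1 − 2(22.4) = 51.29
  Q: 86.5 − 3(22.4) = 19.29
  U: 0 + 1(22.4) = 22.4
  V: 0 + 3(22.4) = 67.21
  P: 75.5 (inert)
Total out = 51.29 + 19.29 + 22.4 + 67.21 + 75.5 = 235.7 kmol.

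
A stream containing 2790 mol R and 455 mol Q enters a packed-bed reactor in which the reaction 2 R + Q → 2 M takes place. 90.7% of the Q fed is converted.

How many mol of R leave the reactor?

1960 mol

Q reacted = 0.907 × 455 = 412.7 mol; ν_Q = −1, so ξ = 412.7/1 = 412.7 mol.
Outlet amounts (n = n₀ + ν ξ):
  R: 2790 − 2(412.7) = 1965
  Q: 455 − 1(412.7) = 42.31
  M: 0 + 2(412.7) = 825.4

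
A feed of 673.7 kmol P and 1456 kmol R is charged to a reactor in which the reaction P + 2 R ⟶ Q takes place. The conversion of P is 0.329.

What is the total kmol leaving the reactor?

1690 kmol

P reacted = 0.329 × 673.7 = 221.6 kmol; ν_P = −1, so ξ = 221.6/1 = 221.6 kmol.
Outlet amounts (n = n₀ + ν ξ):
  P: 673.7 − 1(221.6) = 452.1
  R: 1456 − 2(221.6) = 1013
  Q: 0 + 1(221.6) = 221.6
Total out = 452.1 + 1013 + 221.6 = 1686 kmol.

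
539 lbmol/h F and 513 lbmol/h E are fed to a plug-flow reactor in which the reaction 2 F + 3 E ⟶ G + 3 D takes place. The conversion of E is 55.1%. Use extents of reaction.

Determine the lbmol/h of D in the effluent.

283 lbmol/h

E reacted = 0.551 × 513 = 282.7 lbmol/h; ν_E = −3, so ξ = 282.7/3 = 94.22 lbmol/h.
Outlet amounts (n = n₀ + ν ξ):
  F: 539 − 2(94.22) = 350.6
  E: 513 − 3(94.22) = 230.3
  G: 0 + 1(94.22) = 94.22
  D: 0 + 3(94.22) = 282.7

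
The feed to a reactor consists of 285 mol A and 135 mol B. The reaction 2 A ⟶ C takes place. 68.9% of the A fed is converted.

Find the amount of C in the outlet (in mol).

A reacted = 0.689 × 285 = 196.4 mol; ν_A = −2, so ξ = 196.4/2 = 98.18 mol.
Outlet amounts (n = n₀ + ν ξ):
  A: 285 − 2(98.18) = 88.64
  C: 0 + 1(98.18) = 98.18
  B: 135 (inert)

98.2 mol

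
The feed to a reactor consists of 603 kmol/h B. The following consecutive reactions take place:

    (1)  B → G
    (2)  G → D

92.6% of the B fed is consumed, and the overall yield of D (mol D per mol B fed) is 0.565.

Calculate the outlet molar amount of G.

Conversion of B: B consumed = 1ξ₁ = 0.926 × 603 → ξ₁ = 558.4 kmol/h.
Yield of D: 1ξ₂ / 603 = 0.565 → ξ₂ = 340.7 kmol/h.
Outlet amounts (n = n₀ + Σ ν·ξ):
  B: 603 − 1(558.4) = 44.62
  G: 0 + 1(558.4) − 1(340.7) = 217.7
  D: 0 + 1(340.7) = 340.7

218 kmol/h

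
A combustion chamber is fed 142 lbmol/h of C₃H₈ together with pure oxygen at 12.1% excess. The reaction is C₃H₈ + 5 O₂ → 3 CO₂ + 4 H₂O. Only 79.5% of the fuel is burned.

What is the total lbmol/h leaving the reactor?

1050 lbmol/h

Stoichiometric O₂ = 5 × 142 = 710 lbmol/h; O₂ fed = 710 × 1.121 = 795.9 lbmol/h.
Fuel reacted = 0.795 × 142 → ξ = 112.9 lbmol/h.
Outlet (n = n₀ + ν ξ):
  C₃H₈: 142 − 1(112.9) = 29.11
  O₂: 795.9 − 5(112.9) = 231.5
  CO₂: 0 + 3(112.9) = 338.7
  H₂O: 0 + 4(112.9) = 451.6
Total out = 29.11 + 231.5 + 338.7 + 451.6 = 1051 lbmol/h.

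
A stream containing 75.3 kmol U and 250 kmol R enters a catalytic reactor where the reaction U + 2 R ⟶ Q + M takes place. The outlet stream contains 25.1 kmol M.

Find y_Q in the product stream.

0.0836

For M: n = n₀ + 1ξ → 25.1 = 0 + 1ξ, giving ξ = 25.1 kmol.
Outlet amounts (n = n₀ + ν ξ):
  U: 75.3 − 1(25.1) = 50.2
  R: 250 − 2(25.1) = 199.8
  Q: 0 + 1(25.1) = 25.1
  M: 0 + 1(25.1) = 25.1
Total out = 300.2 kmol; y_Q = 25.1 / 300.2 = 0.08361.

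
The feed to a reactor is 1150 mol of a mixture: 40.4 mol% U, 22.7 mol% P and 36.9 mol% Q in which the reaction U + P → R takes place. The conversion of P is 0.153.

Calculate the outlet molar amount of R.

39.9 mol

P reacted = 0.153 × 261.1 = 39.94 mol; ν_P = −1, so ξ = 39.94/1 = 39.94 mol.
Outlet amounts (n = n₀ + ν ξ):
  U: 464.6 − 1(39.94) = 424.7
  P: 261.1 − 1(39.94) = 221.1
  R: 0 + 1(39.94) = 39.94
  Q: 424.4 (inert)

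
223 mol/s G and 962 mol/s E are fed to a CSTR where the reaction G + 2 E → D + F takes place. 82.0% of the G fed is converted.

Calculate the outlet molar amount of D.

G reacted = 0.82 × 223 = 182.9 mol/s; ν_G = −1, so ξ = 182.9/1 = 182.9 mol/s.
Outlet amounts (n = n₀ + ν ξ):
  G: 223 − 1(182.9) = 40.14
  E: 962 − 2(182.9) = 596.3
  D: 0 + 1(182.9) = 182.9
  F: 0 + 1(182.9) = 182.9

183 mol/s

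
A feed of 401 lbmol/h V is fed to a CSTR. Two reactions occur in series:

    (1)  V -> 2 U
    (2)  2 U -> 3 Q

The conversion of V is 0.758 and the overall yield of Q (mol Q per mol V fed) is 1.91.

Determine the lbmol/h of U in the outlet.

97.3 lbmol/h

Conversion of V: V consumed = 1ξ₁ = 0.758 × 401 → ξ₁ = 304 lbmol/h.
Yield of Q: 3ξ₂ / 401 = 1.91 → ξ₂ = 255.3 lbmol/h.
Outlet amounts (n = n₀ + Σ ν·ξ):
  V: 401 − 1(304) = 97.04
  U: 0 + 2(304) − 2(255.3) = 97.31
  Q: 0 + 3(255.3) = 765.9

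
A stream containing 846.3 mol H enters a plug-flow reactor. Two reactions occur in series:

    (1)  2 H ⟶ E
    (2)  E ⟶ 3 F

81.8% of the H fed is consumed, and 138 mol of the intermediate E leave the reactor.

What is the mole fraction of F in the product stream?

Conversion of H: H consumed = 2ξ₁ = 0.818 × 846.3 → ξ₁ = 346.1 mol.
E balance: n_E = 0 + 1ξ₁ − 1ξ₂ = 138 → ξ₂ = (1·346.1 − 138)/1 = 208.1 mol.
Outlet amounts (n = n₀ + Σ ν·ξ):
  H: 846.3 − 2(346.1) = 154
  E: 0 + 1(346.1) − 1(208.1) = 138
  F: 0 + 3(208.1) = 624.4
Total out = 916.4 mol; y_F = 624.4 / 916.4 = 0.6813.

0.681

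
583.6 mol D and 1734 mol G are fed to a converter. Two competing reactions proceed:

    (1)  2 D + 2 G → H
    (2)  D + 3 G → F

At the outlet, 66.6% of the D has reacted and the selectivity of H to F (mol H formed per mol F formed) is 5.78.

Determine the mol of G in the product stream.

1280 mol

Conversion of D: D consumed = 0.666 × 583.6 = 388.7 mol = 2ξ₁ + 1ξ₂.
Selectivity: 1ξ₁ / (1ξ₂) = 5.78 → ξ₁ = 5.78 ξ₂.
Substitute: (2·5.78 + 1) ξ₂ = 388.7 → ξ₂ = 30.95 mol, ξ₁ = 178.9 mol.
Outlet amounts (n = n₀ + Σ ν·ξ):
  D: 583.6 − 2(178.9) − 1(30.95) = 194.9
  G: 1734 − 2(178.9) − 3(30.95) = 1283
  H: 0 + 1(178.9) = 178.9
  F: 0 + 1(30.95) = 30.95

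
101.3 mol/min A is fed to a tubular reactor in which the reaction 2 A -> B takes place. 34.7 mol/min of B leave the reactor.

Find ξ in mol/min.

ξ = 34.7 mol/min

For B: n = n₀ + 1ξ → 34.7 = 0 + 1ξ, giving ξ = 34.7 mol/min.
Outlet amounts (n = n₀ + ν ξ):
  A: 101.3 − 2(34.7) = 31.9
  B: 0 + 1(34.7) = 34.7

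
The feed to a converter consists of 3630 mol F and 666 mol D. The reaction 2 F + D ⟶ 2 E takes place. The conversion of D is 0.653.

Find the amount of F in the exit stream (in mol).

D reacted = 0.653 × 666 = 434.9 mol; ν_D = −1, so ξ = 434.9/1 = 434.9 mol.
Outlet amounts (n = n₀ + ν ξ):
  F: 3630 − 2(434.9) = 2760
  D: 666 − 1(434.9) = 231.1
  E: 0 + 2(434.9) = 869.8

2760 mol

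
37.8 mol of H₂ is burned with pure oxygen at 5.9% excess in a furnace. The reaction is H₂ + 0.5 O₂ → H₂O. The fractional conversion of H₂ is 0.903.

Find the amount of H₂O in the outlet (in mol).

Stoichiometric O₂ = 0.5 × 37.8 = 18.9 mol; O₂ fed = 18.9 × 1.059 = 20.02 mol.
Fuel reacted = 0.903 × 37.8 → ξ = 34.13 mol.
Outlet (n = n₀ + ν ξ):
  H₂: 37.8 − 1(34.13) = 3.667
  O₂: 20.02 − 0.5(34.13) = 2.948
  H₂O: 0 + 1(34.13) = 34.13

34.1 mol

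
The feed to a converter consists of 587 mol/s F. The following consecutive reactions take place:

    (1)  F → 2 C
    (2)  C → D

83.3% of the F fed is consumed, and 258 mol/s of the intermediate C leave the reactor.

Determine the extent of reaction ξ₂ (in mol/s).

ξ₂ = 720 mol/s

Conversion of F: F consumed = 1ξ₁ = 0.833 × 587 → ξ₁ = 489 mol/s.
C balance: n_C = 0 + 2ξ₁ − 1ξ₂ = 258 → ξ₂ = (2·489 − 258)/1 = 719.9 mol/s.
Outlet amounts (n = n₀ + Σ ν·ξ):
  F: 587 − 1(489) = 98.03
  C: 0 + 2(489) − 1(719.9) = 258
  D: 0 + 1(719.9) = 719.9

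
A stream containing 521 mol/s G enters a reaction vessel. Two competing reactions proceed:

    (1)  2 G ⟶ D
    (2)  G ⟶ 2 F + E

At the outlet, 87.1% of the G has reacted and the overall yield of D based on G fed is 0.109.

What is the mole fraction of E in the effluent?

0.297

Yield of D: 1ξ₁ / 521 = 0.109 → ξ₁ = 56.79 mol/s.
Conversion of G: 2ξ₁ + 1ξ₂ = 0.871 × 521 = 453.8 → ξ₂ = 340.2 mol/s.
Outlet amounts (n = n₀ + Σ ν·ξ):
  G: 521 − 2(56.79) − 1(340.2) = 67.21
  D: 0 + 1(56.79) = 56.79
  F: 0 + 2(340.2) = 680.4
  E: 0 + 1(340.2) = 340.2
Total out = 1145 mol/s; y_E = 340.2 / 1145 = 0.2972.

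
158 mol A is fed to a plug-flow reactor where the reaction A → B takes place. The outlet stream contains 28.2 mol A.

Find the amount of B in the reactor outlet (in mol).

130 mol

For A: n = n₀ − 1ξ → 28.2 = 158 − 1ξ, giving ξ = 129.8 mol.
Outlet amounts (n = n₀ + ν ξ):
  A: 158 − 1(129.8) = 28.2
  B: 0 + 1(129.8) = 129.8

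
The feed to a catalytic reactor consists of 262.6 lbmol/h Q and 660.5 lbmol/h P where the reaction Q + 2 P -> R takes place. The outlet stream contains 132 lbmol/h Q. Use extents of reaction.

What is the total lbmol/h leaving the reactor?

662 lbmol/h

For Q: n = n₀ − 1ξ → 132 = 262.6 − 1ξ, giving ξ = 130.6 lbmol/h.
Outlet amounts (n = n₀ + ν ξ):
  Q: 262.6 − 1(130.6) = 132
  P: 660.5 − 2(130.6) = 399.3
  R: 0 + 1(130.6) = 130.6
Total out = 132 + 399.3 + 130.6 = 661.9 lbmol/h.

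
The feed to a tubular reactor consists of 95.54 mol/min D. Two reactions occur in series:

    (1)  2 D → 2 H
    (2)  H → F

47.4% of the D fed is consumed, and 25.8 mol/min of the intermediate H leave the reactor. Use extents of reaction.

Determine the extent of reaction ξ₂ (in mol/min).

ξ₂ = 19.5 mol/min

Conversion of D: D consumed = 2ξ₁ = 0.474 × 95.54 → ξ₁ = 22.64 mol/min.
H balance: n_H = 0 + 2ξ₁ − 1ξ₂ = 25.8 → ξ₂ = (2·22.64 − 25.8)/1 = 19.49 mol/min.
Outlet amounts (n = n₀ + Σ ν·ξ):
  D: 95.54 − 2(22.64) = 50.25
  H: 0 + 2(22.64) − 1(19.49) = 25.8
  F: 0 + 1(19.49) = 19.49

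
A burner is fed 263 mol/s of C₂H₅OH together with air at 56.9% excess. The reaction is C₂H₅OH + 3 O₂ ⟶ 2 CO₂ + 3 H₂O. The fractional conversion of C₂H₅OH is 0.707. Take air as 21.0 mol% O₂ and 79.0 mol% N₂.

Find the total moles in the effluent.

6340 mol/s

Stoichiometric O₂ = 3 × 263 = 789 mol/s; O₂ fed = 789 × 1.569 = 1238 mol/s.
N₂ fed = 1238 × 79/21 = 4657 mol/s.
Fuel reacted = 0.707 × 263 → ξ = 185.9 mol/s.
Outlet (n = n₀ + ν ξ):
  C₂H₅OH: 263 − 1(185.9) = 77.06
  O₂: 1238 − 3(185.9) = 680.1
  N₂: 4657 (inert)
  CO₂: 0 + 2(185.9) = 371.9
  H₂O: 0 + 3(185.9) = 557.8
Total out = 77.06 + 680.1 + 4657 + 371.9 + 557.8 = 6344 mol/s.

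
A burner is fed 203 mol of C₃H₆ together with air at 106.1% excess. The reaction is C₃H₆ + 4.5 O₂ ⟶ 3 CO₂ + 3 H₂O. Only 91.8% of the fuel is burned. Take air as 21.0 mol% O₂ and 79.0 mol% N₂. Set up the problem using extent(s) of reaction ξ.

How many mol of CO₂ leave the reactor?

559 mol

Stoichiometric O₂ = 4.5 × 203 = 913.5 mol; O₂ fed = 913.5 × 2.061 = 1883 mol.
N₂ fed = 1883 × 79/21 = 7083 mol.
Fuel reacted = 0.918 × 203 → ξ = 186.4 mol.
Outlet (n = n₀ + ν ξ):
  C₃H₆: 203 − 1(186.4) = 16.65
  O₂: 1883 − 4.5(186.4) = 1044
  N₂: 7083 (inert)
  CO₂: 0 + 3(186.4) = 559.1
  H₂O: 0 + 3(186.4) = 559.1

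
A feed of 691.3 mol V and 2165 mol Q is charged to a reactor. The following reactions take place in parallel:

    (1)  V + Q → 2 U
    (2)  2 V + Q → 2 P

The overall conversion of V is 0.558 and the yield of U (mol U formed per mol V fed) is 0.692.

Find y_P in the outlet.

Yield of U: 2ξ₁ / 691.3 = 0.692 → ξ₁ = 239.2 mol.
Conversion of V: 1ξ₁ + 2ξ₂ = 0.558 × 691.3 = 385.7 → ξ₂ = 73.28 mol.
Outlet amounts (n = n₀ + Σ ν·ξ):
  V: 691.3 − 1(239.2) − 2(73.28) = 305.6
  Q: 2165 − 1(239.2) − 1(73.28) = 1853
  U: 0 + 2(239.2) = 478.4
  P: 0 + 2(73.28) = 146.6
Total out = 2783 mol; y_P = 146.6 / 2783 = 0.05266.

0.0527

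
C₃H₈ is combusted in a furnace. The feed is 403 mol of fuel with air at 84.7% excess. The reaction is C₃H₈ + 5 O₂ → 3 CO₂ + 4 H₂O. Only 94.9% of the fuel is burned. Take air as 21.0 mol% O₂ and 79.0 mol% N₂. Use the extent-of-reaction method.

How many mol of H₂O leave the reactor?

1530 mol

Stoichiometric O₂ = 5 × 403 = 2015 mol; O₂ fed = 2015 × 1.847 = 3722 mol.
N₂ fed = 3722 × 79/21 = 14000 mol.
Fuel reacted = 0.949 × 403 → ξ = 382.4 mol.
Outlet (n = n₀ + ν ξ):
  C₃H₈: 403 − 1(382.4) = 20.55
  O₂: 3722 − 5(382.4) = 1809
  N₂: 14000 (inert)
  CO₂: 0 + 3(382.4) = 1147
  H₂O: 0 + 4(382.4) = 1530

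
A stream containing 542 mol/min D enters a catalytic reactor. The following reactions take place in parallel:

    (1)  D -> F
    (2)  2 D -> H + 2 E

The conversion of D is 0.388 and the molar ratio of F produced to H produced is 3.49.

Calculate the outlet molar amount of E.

76.6 mol/min

Conversion of D: D consumed = 0.388 × 542 = 210.3 mol/min = 1ξ₁ + 2ξ₂.
Selectivity: 1ξ₁ / (1ξ₂) = 3.49 → ξ₁ = 3.49 ξ₂.
Substitute: (1·3.49 + 2) ξ₂ = 210.3 → ξ₂ = 38.31 mol/min, ξ₁ = 133.7 mol/min.
Outlet amounts (n = n₀ + Σ ν·ξ):
  D: 542 − 1(133.7) − 2(38.31) = 331.7
  F: 0 + 1(133.7) = 133.7
  H: 0 + 1(38.31) = 38.31
  E: 0 + 2(38.31) = 76.61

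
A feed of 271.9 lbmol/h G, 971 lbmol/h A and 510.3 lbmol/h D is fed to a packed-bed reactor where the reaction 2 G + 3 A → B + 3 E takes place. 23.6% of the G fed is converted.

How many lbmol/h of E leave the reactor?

96.3 lbmol/h

G reacted = 0.236 × 271.9 = 64.17 lbmol/h; ν_G = −2, so ξ = 64.17/2 = 32.08 lbmol/h.
Outlet amounts (n = n₀ + ν ξ):
  G: 271.9 − 2(32.08) = 207.7
  A: 971 − 3(32.08) = 874.7
  B: 0 + 1(32.08) = 32.08
  E: 0 + 3(32.08) = 96.25
  D: 510.3 (inert)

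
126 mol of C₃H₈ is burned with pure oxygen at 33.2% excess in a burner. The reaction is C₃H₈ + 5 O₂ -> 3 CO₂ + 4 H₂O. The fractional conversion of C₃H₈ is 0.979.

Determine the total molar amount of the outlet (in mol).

1090 mol

Stoichiometric O₂ = 5 × 126 = 630 mol; O₂ fed = 630 × 1.332 = 839.2 mol.
Fuel reacted = 0.979 × 126 → ξ = 123.4 mol.
Outlet (n = n₀ + ν ξ):
  C₃H₈: 126 − 1(123.4) = 2.646
  O₂: 839.2 − 5(123.4) = 222.4
  CO₂: 0 + 3(123.4) = 370.1
  H₂O: 0 + 4(123.4) = 493.4
Total out = 2.646 + 222.4 + 370.1 + 493.4 = 1089 mol.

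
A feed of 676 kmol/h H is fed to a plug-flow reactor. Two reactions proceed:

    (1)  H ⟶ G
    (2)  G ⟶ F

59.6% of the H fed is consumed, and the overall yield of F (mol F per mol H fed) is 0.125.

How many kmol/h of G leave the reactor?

318 kmol/h

Conversion of H: H consumed = 1ξ₁ = 0.596 × 676 → ξ₁ = 402.9 kmol/h.
Yield of F: 1ξ₂ / 676 = 0.125 → ξ₂ = 84.5 kmol/h.
Outlet amounts (n = n₀ + Σ ν·ξ):
  H: 676 − 1(402.9) = 273.1
  G: 0 + 1(402.9) − 1(84.5) = 318.4
  F: 0 + 1(84.5) = 84.5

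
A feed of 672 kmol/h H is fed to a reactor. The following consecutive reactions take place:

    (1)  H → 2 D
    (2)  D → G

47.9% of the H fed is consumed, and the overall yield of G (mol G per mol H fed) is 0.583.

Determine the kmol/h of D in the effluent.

Conversion of H: H consumed = 1ξ₁ = 0.479 × 672 → ξ₁ = 321.9 kmol/h.
Yield of G: 1ξ₂ / 672 = 0.583 → ξ₂ = 391.8 kmol/h.
Outlet amounts (n = n₀ + Σ ν·ξ):
  H: 672 − 1(321.9) = 350.1
  D: 0 + 2(321.9) − 1(391.8) = 252
  G: 0 + 1(391.8) = 391.8

252 kmol/h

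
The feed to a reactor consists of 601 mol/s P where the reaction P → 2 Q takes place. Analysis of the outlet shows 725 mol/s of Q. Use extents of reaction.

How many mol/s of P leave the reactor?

For Q: n = n₀ + 2ξ → 725 = 0 + 2ξ, giving ξ = 362.5 mol/s.
Outlet amounts (n = n₀ + ν ξ):
  P: 601 − 1(362.5) = 238.5
  Q: 0 + 2(362.5) = 725

238 mol/s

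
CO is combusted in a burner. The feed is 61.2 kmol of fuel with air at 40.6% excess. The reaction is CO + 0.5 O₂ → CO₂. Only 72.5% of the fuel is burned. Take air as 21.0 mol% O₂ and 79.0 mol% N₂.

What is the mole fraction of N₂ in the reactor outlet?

Stoichiometric O₂ = 0.5 × 61.2 = 30.6 kmol; O₂ fed = 30.6 × 1.406 = 43.02 kmol.
N₂ fed = 43.02 × 79/21 = 161.9 kmol.
Fuel reacted = 0.725 × 61.2 → ξ = 44.37 kmol.
Outlet (n = n₀ + ν ξ):
  CO: 61.2 − 1(44.37) = 16.83
  O₂: 43.02 − 0.5(44.37) = 20.84
  N₂: 161.9 (inert)
  CO₂: 0 + 1(44.37) = 44.37
Total out = 243.9 kmol; y_N₂ = 161.9 / 243.9 = 0.6636.

0.664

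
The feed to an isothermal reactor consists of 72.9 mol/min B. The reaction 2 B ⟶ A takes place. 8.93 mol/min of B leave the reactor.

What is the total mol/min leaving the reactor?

For B: n = n₀ − 2ξ → 8.93 = 72.9 − 2ξ, giving ξ = 31.99 mol/min.
Outlet amounts (n = n₀ + ν ξ):
  B: 72.9 − 2(31.99) = 8.93
  A: 0 + 1(31.99) = 31.99
Total out = 8.93 + 31.99 = 40.92 mol/min.

40.9 mol/min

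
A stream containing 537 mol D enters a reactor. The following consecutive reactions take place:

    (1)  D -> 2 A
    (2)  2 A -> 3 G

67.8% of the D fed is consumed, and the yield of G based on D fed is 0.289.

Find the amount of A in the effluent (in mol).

625 mol

Conversion of D: D consumed = 1ξ₁ = 0.678 × 537 → ξ₁ = 364.1 mol.
Yield of G: 3ξ₂ / 537 = 0.289 → ξ₂ = 51.73 mol.
Outlet amounts (n = n₀ + Σ ν·ξ):
  D: 537 − 1(364.1) = 172.9
  A: 0 + 2(364.1) − 2(51.73) = 624.7
  G: 0 + 3(51.73) = 155.2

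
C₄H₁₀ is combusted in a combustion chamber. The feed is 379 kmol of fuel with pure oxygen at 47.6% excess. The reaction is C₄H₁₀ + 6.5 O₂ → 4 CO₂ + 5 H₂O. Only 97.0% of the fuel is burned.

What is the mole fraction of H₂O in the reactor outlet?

0.403

Stoichiometric O₂ = 6.5 × 379 = 2464 kmol; O₂ fed = 2464 × 1.476 = 3636 kmol.
Fuel reacted = 0.97 × 379 → ξ = 367.6 kmol.
Outlet (n = n₀ + ν ξ):
  C₄H₁₀: 379 − 1(367.6) = 11.37
  O₂: 3636 − 6.5(367.6) = 1247
  CO₂: 0 + 4(367.6) = 1471
  H₂O: 0 + 5(367.6) = 1838
Total out = 4567 kmol; y_H₂O = 1838 / 4567 = 0.4025.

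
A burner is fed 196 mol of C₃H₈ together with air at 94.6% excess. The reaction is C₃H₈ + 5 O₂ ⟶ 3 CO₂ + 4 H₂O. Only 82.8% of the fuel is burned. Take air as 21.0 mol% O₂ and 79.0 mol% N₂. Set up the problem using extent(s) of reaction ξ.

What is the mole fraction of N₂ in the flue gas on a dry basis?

Stoichiometric O₂ = 5 × 196 = 980 mol; O₂ fed = 980 × 1.946 = 1907 mol.
N₂ fed = 1907 × 79/21 = 7174 mol.
Fuel reacted = 0.828 × 196 → ξ = 162.3 mol.
Outlet (n = n₀ + ν ξ):
  C₃H₈: 196 − 1(162.3) = 33.71
  O₂: 1907 − 5(162.3) = 1096
  N₂: 7174 (inert)
  CO₂: 0 + 3(162.3) = 486.9
  H₂O: 0 + 4(162.3) = 649.2
Dry total = 8790 mol; y_N₂ (dry) = 7174 / 8790 = 0.8161.

0.816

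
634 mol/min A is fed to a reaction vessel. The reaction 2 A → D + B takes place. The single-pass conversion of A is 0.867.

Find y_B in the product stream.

A reacted = 0.867 × 634 = 549.7 mol/min; ν_A = −2, so ξ = 549.7/2 = 274.8 mol/min.
Outlet amounts (n = n₀ + ν ξ):
  A: 634 − 2(274.8) = 84.32
  D: 0 + 1(274.8) = 274.8
  B: 0 + 1(274.8) = 274.8
Total out = 634 mol/min; y_B = 274.8 / 634 = 0.4335.

0.433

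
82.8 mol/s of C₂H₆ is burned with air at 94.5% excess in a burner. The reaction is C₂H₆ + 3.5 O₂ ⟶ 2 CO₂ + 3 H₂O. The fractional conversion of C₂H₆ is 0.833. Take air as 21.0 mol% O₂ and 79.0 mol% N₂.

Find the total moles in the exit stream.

2800 mol/s

Stoichiometric O₂ = 3.5 × 82.8 = 289.8 mol/s; O₂ fed = 289.8 × 1.945 = 563.7 mol/s.
N₂ fed = 563.7 × 79/21 = 2120 mol/s.
Fuel reacted = 0.833 × 82.8 → ξ = 68.97 mol/s.
Outlet (n = n₀ + ν ξ):
  C₂H₆: 82.8 − 1(68.97) = 13.83
  O₂: 563.7 − 3.5(68.97) = 322.3
  N₂: 2120 (inert)
  CO₂: 0 + 2(68.97) = 137.9
  H₂O: 0 + 3(68.97) = 206.9
Total out = 13.83 + 322.3 + 2120 + 137.9 + 206.9 = 2801 mol/s.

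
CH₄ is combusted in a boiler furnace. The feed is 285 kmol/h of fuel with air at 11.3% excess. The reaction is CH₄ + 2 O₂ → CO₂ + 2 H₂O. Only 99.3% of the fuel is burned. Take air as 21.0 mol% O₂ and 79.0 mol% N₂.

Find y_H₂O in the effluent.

Stoichiometric O₂ = 2 × 285 = 570 kmol/h; O₂ fed = 570 × 1.113 = 634.4 kmol/h.
N₂ fed = 634.4 × 79/21 = 2387 kmol/h.
Fuel reacted = 0.993 × 285 → ξ = 283 kmol/h.
Outlet (n = n₀ + ν ξ):
  CH₄: 285 − 1(283) = 1.995
  O₂: 634.4 − 2(283) = 68.4
  N₂: 2387 (inert)
  CO₂: 0 + 1(283) = 283
  H₂O: 0 + 2(283) = 566
Total out = 3306 kmol/h; y_H₂O = 566 / 3306 = 0.1712.

0.171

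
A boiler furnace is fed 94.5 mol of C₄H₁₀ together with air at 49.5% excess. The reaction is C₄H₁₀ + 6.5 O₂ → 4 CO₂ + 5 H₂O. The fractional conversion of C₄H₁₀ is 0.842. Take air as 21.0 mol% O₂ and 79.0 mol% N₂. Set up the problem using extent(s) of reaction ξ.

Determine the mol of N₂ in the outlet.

3450 mol

Stoichiometric O₂ = 6.5 × 94.5 = 614.2 mol; O₂ fed = 614.2 × 1.495 = 918.3 mol.
N₂ fed = 918.3 × 79/21 = 3455 mol.
Fuel reacted = 0.842 × 94.5 → ξ = 79.57 mol.
Outlet (n = n₀ + ν ξ):
  C₄H₁₀: 94.5 − 1(79.57) = 14.93
  O₂: 918.3 − 6.5(79.57) = 401.1
  N₂: 3455 (inert)
  CO₂: 0 + 4(79.57) = 318.3
  H₂O: 0 + 5(79.57) = 397.8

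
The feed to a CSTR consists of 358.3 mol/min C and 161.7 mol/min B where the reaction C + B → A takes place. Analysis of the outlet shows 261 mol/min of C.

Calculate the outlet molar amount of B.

For C: n = n₀ − 1ξ → 261 = 358.3 − 1ξ, giving ξ = 97.3 mol/min.
Outlet amounts (n = n₀ + ν ξ):
  C: 358.3 − 1(97.3) = 261
  B: 161.7 − 1(97.3) = 64.4
  A: 0 + 1(97.3) = 97.3

64.4 mol/min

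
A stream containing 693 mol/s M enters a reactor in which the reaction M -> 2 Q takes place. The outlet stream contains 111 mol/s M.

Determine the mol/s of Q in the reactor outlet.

1160 mol/s

For M: n = n₀ − 1ξ → 111 = 693 − 1ξ, giving ξ = 582 mol/s.
Outlet amounts (n = n₀ + ν ξ):
  M: 693 − 1(582) = 111
  Q: 0 + 2(582) = 1164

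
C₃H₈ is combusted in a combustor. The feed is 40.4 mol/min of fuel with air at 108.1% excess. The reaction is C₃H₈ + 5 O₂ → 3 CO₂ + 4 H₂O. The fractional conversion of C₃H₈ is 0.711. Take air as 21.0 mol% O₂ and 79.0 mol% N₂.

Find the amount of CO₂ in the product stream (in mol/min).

Stoichiometric O₂ = 5 × 40.4 = 202 mol/min; O₂ fed = 202 × 2.081 = 420.4 mol/min.
N₂ fed = 420.4 × 79/21 = 1581 mol/min.
Fuel reacted = 0.711 × 40.4 → ξ = 28.72 mol/min.
Outlet (n = n₀ + ν ξ):
  C₃H₈: 40.4 − 1(28.72) = 11.68
  O₂: 420.4 − 5(28.72) = 276.7
  N₂: 1581 (inert)
  CO₂: 0 + 3(28.72) = 86.17
  H₂O: 0 + 4(28.72) = 114.9

86.2 mol/min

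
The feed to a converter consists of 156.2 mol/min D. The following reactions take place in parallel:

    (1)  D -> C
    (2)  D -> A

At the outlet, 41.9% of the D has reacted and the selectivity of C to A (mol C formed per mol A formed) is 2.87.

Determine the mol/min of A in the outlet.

Conversion of D: D consumed = 0.419 × 156.2 = 65.45 mol/min = 1ξ₁ + 1ξ₂.
Selectivity: 1ξ₁ / (1ξ₂) = 2.87 → ξ₁ = 2.87 ξ₂.
Substitute: (1·2.87 + 1) ξ₂ = 65.45 → ξ₂ = 16.91 mol/min, ξ₁ = 48.54 mol/min.
Outlet amounts (n = n₀ + Σ ν·ξ):
  D: 156.2 − 1(48.54) − 1(16.91) = 90.75
  C: 0 + 1(48.54) = 48.54
  A: 0 + 1(16.91) = 16.91

16.9 mol/min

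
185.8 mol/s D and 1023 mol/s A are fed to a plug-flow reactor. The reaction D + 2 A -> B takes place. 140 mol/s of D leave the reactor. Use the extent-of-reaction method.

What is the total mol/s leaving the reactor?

For D: n = n₀ − 1ξ → 140 = 185.8 − 1ξ, giving ξ = 45.8 mol/s.
Outlet amounts (n = n₀ + ν ξ):
  D: 185.8 − 1(45.8) = 140
  A: 1023 − 2(45.8) = 931.4
  B: 0 + 1(45.8) = 45.8
Total out = 140 + 931.4 + 45.8 = 1117 mol/s.

1120 mol/s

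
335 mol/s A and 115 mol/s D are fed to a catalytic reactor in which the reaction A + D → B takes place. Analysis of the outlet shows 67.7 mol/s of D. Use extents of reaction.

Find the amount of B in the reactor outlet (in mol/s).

For D: n = n₀ − 1ξ → 67.7 = 115 − 1ξ, giving ξ = 47.3 mol/s.
Outlet amounts (n = n₀ + ν ξ):
  A: 335 − 1(47.3) = 287.7
  D: 115 − 1(47.3) = 67.7
  B: 0 + 1(47.3) = 47.3

47.3 mol/s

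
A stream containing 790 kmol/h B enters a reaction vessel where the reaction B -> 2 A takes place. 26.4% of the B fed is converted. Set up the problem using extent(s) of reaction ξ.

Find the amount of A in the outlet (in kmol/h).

B reacted = 0.264 × 790 = 208.6 kmol/h; ν_B = −1, so ξ = 208.6/1 = 208.6 kmol/h.
Outlet amounts (n = n₀ + ν ξ):
  B: 790 − 1(208.6) = 581.4
  A: 0 + 2(208.6) = 417.1

417 kmol/h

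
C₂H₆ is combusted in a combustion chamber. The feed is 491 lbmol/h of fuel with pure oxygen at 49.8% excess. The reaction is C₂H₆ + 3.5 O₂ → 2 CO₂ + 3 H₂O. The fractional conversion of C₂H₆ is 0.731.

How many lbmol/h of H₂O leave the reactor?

Stoichiometric O₂ = 3.5 × 491 = 1718 lbmol/h; O₂ fed = 1718 × 1.498 = 2574 lbmol/h.
Fuel reacted = 0.731 × 491 → ξ = 358.9 lbmol/h.
Outlet (n = n₀ + ν ξ):
  C₂H₆: 491 − 1(358.9) = 132.1
  O₂: 2574 − 3.5(358.9) = 1318
  CO₂: 0 + 2(358.9) = 717.8
  H₂O: 0 + 3(358.9) = 1077

1080 lbmol/h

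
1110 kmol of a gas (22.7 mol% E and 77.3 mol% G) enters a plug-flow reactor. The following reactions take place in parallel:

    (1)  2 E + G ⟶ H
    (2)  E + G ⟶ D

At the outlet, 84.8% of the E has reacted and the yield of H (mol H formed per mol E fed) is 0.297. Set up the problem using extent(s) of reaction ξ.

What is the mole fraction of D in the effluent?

0.0714

Yield of H: 1ξ₁ / 252 = 0.297 → ξ₁ = 74.84 kmol.
Conversion of E: 2ξ₁ + 1ξ₂ = 0.848 × 252 = 213.7 → ξ₂ = 64 kmol.
Outlet amounts (n = n₀ + Σ ν·ξ):
  E: 252 − 2(74.84) − 1(64) = 38.3
  G: 858 − 1(74.84) − 1(64) = 719.2
  H: 0 + 1(74.84) = 74.84
  D: 0 + 1(64) = 64
Total out = 896.3 kmol; y_D = 64 / 896.3 = 0.0714.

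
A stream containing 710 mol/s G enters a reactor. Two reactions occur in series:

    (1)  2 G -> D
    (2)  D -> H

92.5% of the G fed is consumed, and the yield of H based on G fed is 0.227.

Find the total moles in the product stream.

Conversion of G: G consumed = 2ξ₁ = 0.925 × 710 → ξ₁ = 328.4 mol/s.
Yield of H: 1ξ₂ / 710 = 0.227 → ξ₂ = 161.2 mol/s.
Outlet amounts (n = n₀ + Σ ν·ξ):
  G: 710 − 2(328.4) = 53.25
  D: 0 + 1(328.4) − 1(161.2) = 167.2
  H: 0 + 1(161.2) = 161.2
Total out = 53.25 + 167.2 + 161.2 = 381.6 mol/s.

382 mol/s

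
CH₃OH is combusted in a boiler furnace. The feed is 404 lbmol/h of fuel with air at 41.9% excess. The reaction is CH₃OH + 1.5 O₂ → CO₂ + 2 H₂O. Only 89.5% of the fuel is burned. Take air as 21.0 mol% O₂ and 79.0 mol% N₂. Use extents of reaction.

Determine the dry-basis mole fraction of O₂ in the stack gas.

Stoichiometric O₂ = 1.5 × 404 = 606 lbmol/h; O₂ fed = 606 × 1.419 = 859.9 lbmol/h.
N₂ fed = 859.9 × 79/21 = 3235 lbmol/h.
Fuel reacted = 0.895 × 404 → ξ = 361.6 lbmol/h.
Outlet (n = n₀ + ν ξ):
  CH₃OH: 404 − 1(361.6) = 42.42
  O₂: 859.9 − 1.5(361.6) = 317.5
  N₂: 3235 (inert)
  CO₂: 0 + 1(361.6) = 361.6
  H₂O: 0 + 2(361.6) = 723.2
Dry total = 3956 lbmol/h; y_O₂ (dry) = 317.5 / 3956 = 0.08026.

0.0803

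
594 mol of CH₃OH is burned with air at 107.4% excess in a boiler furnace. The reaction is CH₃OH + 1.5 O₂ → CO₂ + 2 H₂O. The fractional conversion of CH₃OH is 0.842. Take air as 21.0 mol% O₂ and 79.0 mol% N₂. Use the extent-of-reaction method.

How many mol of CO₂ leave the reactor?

Stoichiometric O₂ = 1.5 × 594 = 891 mol; O₂ fed = 891 × 2.074 = 1848 mol.
N₂ fed = 1848 × 79/21 = 6952 mol.
Fuel reacted = 0.842 × 594 → ξ = 500.1 mol.
Outlet (n = n₀ + ν ξ):
  CH₃OH: 594 − 1(500.1) = 93.85
  O₂: 1848 − 1.5(500.1) = 1098
  N₂: 6952 (inert)
  CO₂: 0 + 1(500.1) = 500.1
  H₂O: 0 + 2(500.1) = 1000

500 mol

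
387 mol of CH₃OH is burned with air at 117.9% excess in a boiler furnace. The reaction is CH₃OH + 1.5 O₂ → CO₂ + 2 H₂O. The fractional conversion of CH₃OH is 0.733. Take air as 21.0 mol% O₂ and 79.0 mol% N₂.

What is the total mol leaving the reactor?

6550 mol

Stoichiometric O₂ = 1.5 × 387 = 580.5 mol; O₂ fed = 580.5 × 2.179 = 1265 mol.
N₂ fed = 1265 × 79/21 = 4758 mol.
Fuel reacted = 0.733 × 387 → ξ = 283.7 mol.
Outlet (n = n₀ + ν ξ):
  CH₃OH: 387 − 1(283.7) = 103.3
  O₂: 1265 − 1.5(283.7) = 839.4
  N₂: 4758 (inert)
  CO₂: 0 + 1(283.7) = 283.7
  H₂O: 0 + 2(283.7) = 567.3
Total out = 103.3 + 839.4 + 4758 + 283.7 + 567.3 = 6552 mol.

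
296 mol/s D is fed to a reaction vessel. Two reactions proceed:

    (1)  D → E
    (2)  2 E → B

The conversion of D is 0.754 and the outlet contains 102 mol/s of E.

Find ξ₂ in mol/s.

ξ₂ = 60.6 mol/s

Conversion of D: D consumed = 1ξ₁ = 0.754 × 296 → ξ₁ = 223.2 mol/s.
E balance: n_E = 0 + 1ξ₁ − 2ξ₂ = 102 → ξ₂ = (1·223.2 − 102)/2 = 60.59 mol/s.
Outlet amounts (n = n₀ + Σ ν·ξ):
  D: 296 − 1(223.2) = 72.82
  E: 0 + 1(223.2) − 2(60.59) = 102
  B: 0 + 1(60.59) = 60.59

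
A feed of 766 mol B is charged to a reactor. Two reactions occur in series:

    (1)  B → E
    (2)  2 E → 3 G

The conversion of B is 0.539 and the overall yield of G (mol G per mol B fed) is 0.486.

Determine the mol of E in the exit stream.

Conversion of B: B consumed = 1ξ₁ = 0.539 × 766 → ξ₁ = 412.9 mol.
Yield of G: 3ξ₂ / 766 = 0.486 → ξ₂ = 124.1 mol.
Outlet amounts (n = n₀ + Σ ν·ξ):
  B: 766 − 1(412.9) = 353.1
  E: 0 + 1(412.9) − 2(124.1) = 164.7
  G: 0 + 3(124.1) = 372.3

165 mol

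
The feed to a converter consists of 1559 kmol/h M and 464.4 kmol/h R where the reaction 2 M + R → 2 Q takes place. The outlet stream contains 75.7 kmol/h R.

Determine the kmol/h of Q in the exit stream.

777 kmol/h

For R: n = n₀ − 1ξ → 75.7 = 464.4 − 1ξ, giving ξ = 388.7 kmol/h.
Outlet amounts (n = n₀ + ν ξ):
  M: 1559 − 2(388.7) = 781.6
  R: 464.4 − 1(388.7) = 75.7
  Q: 0 + 2(388.7) = 777.4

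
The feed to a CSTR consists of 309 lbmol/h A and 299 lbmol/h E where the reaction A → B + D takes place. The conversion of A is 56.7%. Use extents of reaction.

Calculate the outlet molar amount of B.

175 lbmol/h

A reacted = 0.567 × 309 = 175.2 lbmol/h; ν_A = −1, so ξ = 175.2/1 = 175.2 lbmol/h.
Outlet amounts (n = n₀ + ν ξ):
  A: 309 − 1(175.2) = 133.8
  B: 0 + 1(175.2) = 175.2
  D: 0 + 1(175.2) = 175.2
  E: 299 (inert)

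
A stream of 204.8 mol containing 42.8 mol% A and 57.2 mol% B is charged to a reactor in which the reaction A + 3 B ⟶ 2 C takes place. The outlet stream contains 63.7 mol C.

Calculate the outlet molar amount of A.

For C: n = n₀ + 2ξ → 63.7 = 0 + 2ξ, giving ξ = 31.85 mol.
Outlet amounts (n = n₀ + ν ξ):
  A: 87.65 − 1(31.85) = 55.8
  B: 117.1 − 3(31.85) = 21.6
  C: 0 + 2(31.85) = 63.7

55.8 mol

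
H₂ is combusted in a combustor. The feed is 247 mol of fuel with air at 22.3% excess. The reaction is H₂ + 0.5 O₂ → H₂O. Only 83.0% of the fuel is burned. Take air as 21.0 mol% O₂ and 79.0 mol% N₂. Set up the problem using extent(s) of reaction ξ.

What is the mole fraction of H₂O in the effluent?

0.237

Stoichiometric O₂ = 0.5 × 247 = 123.5 mol; O₂ fed = 123.5 × 1.223 = 151 mol.
N₂ fed = 151 × 79/21 = 568.2 mol.
Fuel reacted = 0.83 × 247 → ξ = 205 mol.
Outlet (n = n₀ + ν ξ):
  H₂: 247 − 1(205) = 41.99
  O₂: 151 − 0.5(205) = 48.54
  N₂: 568.2 (inert)
  H₂O: 0 + 1(205) = 205
Total out = 863.7 mol; y_H₂O = 205 / 863.7 = 0.2374.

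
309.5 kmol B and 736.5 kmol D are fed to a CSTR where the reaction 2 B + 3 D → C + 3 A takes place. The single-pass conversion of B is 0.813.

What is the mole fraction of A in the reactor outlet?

B reacted = 0.813 × 309.5 = 251.6 kmol; ν_B = −2, so ξ = 251.6/2 = 125.8 kmol.
Outlet amounts (n = n₀ + ν ξ):
  B: 309.5 − 2(125.8) = 57.88
  D: 736.5 − 3(125.8) = 359.1
  C: 0 + 1(125.8) = 125.8
  A: 0 + 3(125.8) = 377.4
Total out = 920.2 kmol; y_A = 377.4 / 920.2 = 0.4102.

0.41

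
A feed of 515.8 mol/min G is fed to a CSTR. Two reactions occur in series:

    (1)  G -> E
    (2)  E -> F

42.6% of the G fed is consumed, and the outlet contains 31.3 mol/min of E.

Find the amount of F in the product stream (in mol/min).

Conversion of G: G consumed = 1ξ₁ = 0.426 × 515.8 → ξ₁ = 219.7 mol/min.
E balance: n_E = 0 + 1ξ₁ − 1ξ₂ = 31.3 → ξ₂ = (1·219.7 − 31.3)/1 = 188.4 mol/min.
Outlet amounts (n = n₀ + Σ ν·ξ):
  G: 515.8 − 1(219.7) = 296.1
  E: 0 + 1(219.7) − 1(188.4) = 31.3
  F: 0 + 1(188.4) = 188.4

188 mol/min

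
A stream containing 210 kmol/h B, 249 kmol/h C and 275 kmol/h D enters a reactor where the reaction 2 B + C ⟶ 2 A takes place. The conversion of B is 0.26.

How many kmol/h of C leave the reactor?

222 kmol/h

B reacted = 0.26 × 210 = 54.6 kmol/h; ν_B = −2, so ξ = 54.6/2 = 27.3 kmol/h.
Outlet amounts (n = n₀ + ν ξ):
  B: 210 − 2(27.3) = 155.4
  C: 249 − 1(27.3) = 221.7
  A: 0 + 2(27.3) = 54.6
  D: 275 (inert)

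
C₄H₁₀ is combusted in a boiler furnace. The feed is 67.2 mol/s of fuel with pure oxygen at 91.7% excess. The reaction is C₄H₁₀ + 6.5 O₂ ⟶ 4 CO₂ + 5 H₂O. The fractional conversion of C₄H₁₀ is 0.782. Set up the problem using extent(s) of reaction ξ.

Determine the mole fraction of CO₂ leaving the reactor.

0.214

Stoichiometric O₂ = 6.5 × 67.2 = 436.8 mol/s; O₂ fed = 436.8 × 1.917 = 837.3 mol/s.
Fuel reacted = 0.782 × 67.2 → ξ = 52.55 mol/s.
Outlet (n = n₀ + ν ξ):
  C₄H₁₀: 67.2 − 1(52.55) = 14.65
  O₂: 837.3 − 6.5(52.55) = 495.8
  CO₂: 0 + 4(52.55) = 210.2
  H₂O: 0 + 5(52.55) = 262.8
Total out = 983.4 mol/s; y_CO₂ = 210.2 / 983.4 = 0.2138.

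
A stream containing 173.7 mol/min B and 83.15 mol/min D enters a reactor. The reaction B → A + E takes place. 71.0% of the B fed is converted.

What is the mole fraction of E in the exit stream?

0.324

B reacted = 0.71 × 173.7 = 123.3 mol/min; ν_B = −1, so ξ = 123.3/1 = 123.3 mol/min.
Outlet amounts (n = n₀ + ν ξ):
  B: 173.7 − 1(123.3) = 50.37
  A: 0 + 1(123.3) = 123.3
  E: 0 + 1(123.3) = 123.3
  D: 83.15 (inert)
Total out = 380.2 mol/min; y_E = 123.3 / 380.2 = 0.3244.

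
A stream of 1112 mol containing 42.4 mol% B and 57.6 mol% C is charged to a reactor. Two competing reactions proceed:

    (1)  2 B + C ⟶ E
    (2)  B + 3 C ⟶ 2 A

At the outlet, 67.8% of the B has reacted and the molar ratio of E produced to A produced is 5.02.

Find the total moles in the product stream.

777 mol

Conversion of B: B consumed = 0.678 × 471.5 = 319.7 mol = 2ξ₁ + 1ξ₂.
Selectivity: 1ξ₁ / (2ξ₂) = 5.02 → ξ₁ = 10.04 ξ₂.
Substitute: (2·10.04 + 1) ξ₂ = 319.7 → ξ₂ = 15.16 mol, ξ₁ = 152.3 mol.
Outlet amounts (n = n₀ + Σ ν·ξ):
  B: 471.5 − 2(152.3) − 1(15.16) = 151.8
  C: 640.5 − 1(152.3) − 3(15.16) = 442.8
  E: 0 + 1(152.3) = 152.3
  A: 0 + 2(15.16) = 30.33
Total out = 151.8 + 442.8 + 152.3 + 30.33 = 777.2 mol.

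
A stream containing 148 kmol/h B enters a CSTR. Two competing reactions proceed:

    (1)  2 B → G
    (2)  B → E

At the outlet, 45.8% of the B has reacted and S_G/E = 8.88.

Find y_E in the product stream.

0.0312

Conversion of B: B consumed = 0.458 × 148 = 67.78 kmol/h = 2ξ₁ + 1ξ₂.
Selectivity: 1ξ₁ / (1ξ₂) = 8.88 → ξ₁ = 8.88 ξ₂.
Substitute: (2·8.88 + 1) ξ₂ = 67.78 → ξ₂ = 3.613 kmol/h, ξ₁ = 32.09 kmol/h.
Outlet amounts (n = n₀ + Σ ν·ξ):
  B: 148 − 2(32.09) − 1(3.613) = 80.22
  G: 0 + 1(32.09) = 32.09
  E: 0 + 1(3.613) = 3.613
Total out = 115.9 kmol/h; y_E = 3.613 / 115.9 = 0.03117.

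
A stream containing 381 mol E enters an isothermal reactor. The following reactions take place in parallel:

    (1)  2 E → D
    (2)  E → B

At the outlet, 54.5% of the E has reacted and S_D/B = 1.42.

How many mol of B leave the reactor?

54.1 mol

Conversion of E: E consumed = 0.545 × 381 = 207.6 mol = 2ξ₁ + 1ξ₂.
Selectivity: 1ξ₁ / (1ξ₂) = 1.42 → ξ₁ = 1.42 ξ₂.
Substitute: (2·1.42 + 1) ξ₂ = 207.6 → ξ₂ = 54.07 mol, ξ₁ = 76.79 mol.
Outlet amounts (n = n₀ + Σ ν·ξ):
  E: 381 − 2(76.79) − 1(54.07) = 173.4
  D: 0 + 1(76.79) = 76.79
  B: 0 + 1(54.07) = 54.07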